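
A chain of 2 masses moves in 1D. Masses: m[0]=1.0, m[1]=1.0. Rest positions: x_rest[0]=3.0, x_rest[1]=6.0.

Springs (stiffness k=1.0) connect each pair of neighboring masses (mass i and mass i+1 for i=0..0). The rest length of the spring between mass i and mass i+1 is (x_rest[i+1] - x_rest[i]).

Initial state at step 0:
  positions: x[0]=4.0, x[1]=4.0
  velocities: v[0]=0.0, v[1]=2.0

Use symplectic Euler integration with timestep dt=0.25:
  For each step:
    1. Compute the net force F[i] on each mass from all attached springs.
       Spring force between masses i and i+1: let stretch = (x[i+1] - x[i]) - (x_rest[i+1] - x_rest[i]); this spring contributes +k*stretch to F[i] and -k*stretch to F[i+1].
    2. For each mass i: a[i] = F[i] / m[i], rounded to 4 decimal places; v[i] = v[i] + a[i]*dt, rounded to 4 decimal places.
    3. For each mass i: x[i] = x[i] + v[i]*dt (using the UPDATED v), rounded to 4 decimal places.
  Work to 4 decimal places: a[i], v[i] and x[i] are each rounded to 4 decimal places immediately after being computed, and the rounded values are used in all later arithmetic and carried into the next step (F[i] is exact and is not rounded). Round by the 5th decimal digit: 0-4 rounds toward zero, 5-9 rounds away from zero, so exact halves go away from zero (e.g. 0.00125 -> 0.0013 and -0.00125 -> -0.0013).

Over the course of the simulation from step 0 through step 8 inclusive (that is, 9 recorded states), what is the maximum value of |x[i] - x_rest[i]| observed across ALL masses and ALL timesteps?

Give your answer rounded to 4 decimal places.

Answer: 3.2243

Derivation:
Step 0: x=[4.0000 4.0000] v=[0.0000 2.0000]
Step 1: x=[3.8125 4.6875] v=[-0.7500 2.7500]
Step 2: x=[3.4922 5.5078] v=[-1.2813 3.2813]
Step 3: x=[3.1104 6.3897] v=[-1.5274 3.5274]
Step 4: x=[2.7460 7.2541] v=[-1.4576 3.4576]
Step 5: x=[2.4759 8.0243] v=[-1.0806 3.0806]
Step 6: x=[2.3650 8.6352] v=[-0.4435 2.4435]
Step 7: x=[2.4585 9.0417] v=[0.3741 1.6260]
Step 8: x=[2.7760 9.2243] v=[1.2699 0.7302]
Max displacement = 3.2243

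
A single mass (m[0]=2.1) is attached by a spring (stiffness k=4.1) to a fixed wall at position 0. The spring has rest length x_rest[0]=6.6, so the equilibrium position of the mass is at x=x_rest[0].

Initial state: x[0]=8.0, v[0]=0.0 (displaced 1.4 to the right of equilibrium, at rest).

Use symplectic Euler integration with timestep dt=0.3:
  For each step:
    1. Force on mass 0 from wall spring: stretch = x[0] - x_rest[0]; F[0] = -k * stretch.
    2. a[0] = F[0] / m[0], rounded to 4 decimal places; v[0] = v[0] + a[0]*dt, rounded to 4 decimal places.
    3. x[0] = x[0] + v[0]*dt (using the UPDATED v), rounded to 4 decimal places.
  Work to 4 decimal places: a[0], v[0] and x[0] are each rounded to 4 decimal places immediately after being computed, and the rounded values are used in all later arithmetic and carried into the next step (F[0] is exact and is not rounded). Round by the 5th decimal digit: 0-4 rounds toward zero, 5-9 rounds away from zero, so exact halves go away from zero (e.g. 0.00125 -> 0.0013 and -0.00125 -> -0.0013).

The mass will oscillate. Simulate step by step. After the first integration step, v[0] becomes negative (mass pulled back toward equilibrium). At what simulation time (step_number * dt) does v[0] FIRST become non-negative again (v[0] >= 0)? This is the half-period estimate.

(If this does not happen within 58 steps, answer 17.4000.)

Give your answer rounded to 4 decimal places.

Answer: 2.4000

Derivation:
Step 0: x=[8.0000] v=[0.0000]
Step 1: x=[7.7540] v=[-0.8200]
Step 2: x=[7.3052] v=[-1.4959]
Step 3: x=[6.7325] v=[-1.9089]
Step 4: x=[6.1366] v=[-1.9865]
Step 5: x=[5.6221] v=[-1.7151]
Step 6: x=[5.2794] v=[-1.1423]
Step 7: x=[5.1688] v=[-0.3688]
Step 8: x=[5.3097] v=[0.4695]
First v>=0 after going negative at step 8, time=2.4000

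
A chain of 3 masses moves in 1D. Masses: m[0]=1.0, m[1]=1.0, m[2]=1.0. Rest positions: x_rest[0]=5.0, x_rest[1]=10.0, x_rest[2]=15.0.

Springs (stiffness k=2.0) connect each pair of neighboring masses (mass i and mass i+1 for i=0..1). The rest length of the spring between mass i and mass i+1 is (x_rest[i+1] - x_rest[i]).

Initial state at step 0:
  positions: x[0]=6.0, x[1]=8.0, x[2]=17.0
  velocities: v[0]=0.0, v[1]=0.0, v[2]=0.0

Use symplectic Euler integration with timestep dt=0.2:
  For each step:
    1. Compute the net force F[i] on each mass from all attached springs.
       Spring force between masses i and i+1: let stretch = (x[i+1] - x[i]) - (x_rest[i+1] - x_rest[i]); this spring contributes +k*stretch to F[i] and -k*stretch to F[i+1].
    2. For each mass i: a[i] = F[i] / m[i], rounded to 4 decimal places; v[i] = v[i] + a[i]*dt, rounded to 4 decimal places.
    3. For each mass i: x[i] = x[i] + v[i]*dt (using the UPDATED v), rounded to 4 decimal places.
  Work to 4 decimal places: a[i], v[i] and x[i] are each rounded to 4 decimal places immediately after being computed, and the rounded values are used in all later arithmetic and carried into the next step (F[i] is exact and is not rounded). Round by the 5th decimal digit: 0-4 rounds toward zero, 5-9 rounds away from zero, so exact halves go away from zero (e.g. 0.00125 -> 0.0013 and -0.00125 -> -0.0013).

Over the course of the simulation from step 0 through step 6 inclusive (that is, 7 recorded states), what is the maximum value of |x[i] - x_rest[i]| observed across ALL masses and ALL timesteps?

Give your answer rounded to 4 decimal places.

Step 0: x=[6.0000 8.0000 17.0000] v=[0.0000 0.0000 0.0000]
Step 1: x=[5.7600 8.5600 16.6800] v=[-1.2000 2.8000 -1.6000]
Step 2: x=[5.3440 9.5456 16.1104] v=[-2.0800 4.9280 -2.8480]
Step 3: x=[4.8641 10.7203 15.4156] v=[-2.3994 5.8733 -3.4739]
Step 4: x=[4.4527 11.8021 14.7452] v=[-2.0569 5.4089 -3.3520]
Step 5: x=[4.2293 12.5314 14.2394] v=[-1.1171 3.6464 -2.5292]
Step 6: x=[4.2700 12.7332 13.9969] v=[0.2037 1.0088 -1.2124]
Max displacement = 2.7332

Answer: 2.7332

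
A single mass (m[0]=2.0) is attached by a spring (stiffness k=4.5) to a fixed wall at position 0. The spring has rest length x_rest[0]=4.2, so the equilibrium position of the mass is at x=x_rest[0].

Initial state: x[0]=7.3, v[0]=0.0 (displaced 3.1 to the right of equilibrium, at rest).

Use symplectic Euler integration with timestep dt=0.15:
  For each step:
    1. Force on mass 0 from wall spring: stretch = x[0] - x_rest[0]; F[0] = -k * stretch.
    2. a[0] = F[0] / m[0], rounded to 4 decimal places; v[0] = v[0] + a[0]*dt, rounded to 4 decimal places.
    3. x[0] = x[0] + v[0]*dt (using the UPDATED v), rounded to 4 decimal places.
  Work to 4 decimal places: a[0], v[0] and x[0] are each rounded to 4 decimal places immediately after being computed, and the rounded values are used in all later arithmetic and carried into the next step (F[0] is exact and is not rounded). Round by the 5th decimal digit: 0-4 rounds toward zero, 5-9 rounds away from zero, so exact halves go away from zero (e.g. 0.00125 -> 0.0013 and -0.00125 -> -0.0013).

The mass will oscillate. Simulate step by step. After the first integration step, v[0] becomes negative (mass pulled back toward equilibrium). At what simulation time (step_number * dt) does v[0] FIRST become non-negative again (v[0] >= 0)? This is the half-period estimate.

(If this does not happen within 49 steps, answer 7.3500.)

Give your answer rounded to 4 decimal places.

Step 0: x=[7.3000] v=[0.0000]
Step 1: x=[7.1431] v=[-1.0463]
Step 2: x=[6.8372] v=[-2.0396]
Step 3: x=[6.3977] v=[-2.9297]
Step 4: x=[5.8470] v=[-3.6714]
Step 5: x=[5.2129] v=[-4.2273]
Step 6: x=[4.5275] v=[-4.5692]
Step 7: x=[3.8255] v=[-4.6797]
Step 8: x=[3.1425] v=[-4.5533]
Step 9: x=[2.5130] v=[-4.1964]
Step 10: x=[1.9690] v=[-3.6270]
Step 11: x=[1.5379] v=[-2.8740]
Step 12: x=[1.2416] v=[-1.9755]
Step 13: x=[1.0951] v=[-0.9770]
Step 14: x=[1.1057] v=[0.0709]
First v>=0 after going negative at step 14, time=2.1000

Answer: 2.1000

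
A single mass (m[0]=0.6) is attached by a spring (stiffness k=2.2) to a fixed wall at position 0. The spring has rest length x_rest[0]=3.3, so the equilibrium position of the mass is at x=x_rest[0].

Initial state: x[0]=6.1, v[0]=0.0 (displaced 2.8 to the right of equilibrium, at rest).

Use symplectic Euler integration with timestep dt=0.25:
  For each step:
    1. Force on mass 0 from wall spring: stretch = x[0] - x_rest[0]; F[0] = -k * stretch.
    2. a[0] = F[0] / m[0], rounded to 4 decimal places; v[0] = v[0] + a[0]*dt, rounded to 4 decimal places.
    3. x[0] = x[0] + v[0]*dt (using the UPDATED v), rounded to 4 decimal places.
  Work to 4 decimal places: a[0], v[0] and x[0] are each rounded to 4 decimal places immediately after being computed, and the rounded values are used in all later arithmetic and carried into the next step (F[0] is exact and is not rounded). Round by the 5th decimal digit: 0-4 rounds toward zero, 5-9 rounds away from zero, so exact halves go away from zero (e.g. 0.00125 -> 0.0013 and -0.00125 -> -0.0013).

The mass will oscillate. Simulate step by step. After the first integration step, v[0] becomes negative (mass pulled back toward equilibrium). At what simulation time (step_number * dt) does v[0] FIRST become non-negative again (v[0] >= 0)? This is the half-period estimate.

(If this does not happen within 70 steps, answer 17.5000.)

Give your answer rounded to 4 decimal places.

Answer: 1.7500

Derivation:
Step 0: x=[6.1000] v=[0.0000]
Step 1: x=[5.4583] v=[-2.5667]
Step 2: x=[4.3220] v=[-4.5452]
Step 3: x=[2.9515] v=[-5.4820]
Step 4: x=[1.6609] v=[-5.1626]
Step 5: x=[0.7459] v=[-3.6601]
Step 6: x=[0.4162] v=[-1.3189]
Step 7: x=[0.7474] v=[1.3246]
First v>=0 after going negative at step 7, time=1.7500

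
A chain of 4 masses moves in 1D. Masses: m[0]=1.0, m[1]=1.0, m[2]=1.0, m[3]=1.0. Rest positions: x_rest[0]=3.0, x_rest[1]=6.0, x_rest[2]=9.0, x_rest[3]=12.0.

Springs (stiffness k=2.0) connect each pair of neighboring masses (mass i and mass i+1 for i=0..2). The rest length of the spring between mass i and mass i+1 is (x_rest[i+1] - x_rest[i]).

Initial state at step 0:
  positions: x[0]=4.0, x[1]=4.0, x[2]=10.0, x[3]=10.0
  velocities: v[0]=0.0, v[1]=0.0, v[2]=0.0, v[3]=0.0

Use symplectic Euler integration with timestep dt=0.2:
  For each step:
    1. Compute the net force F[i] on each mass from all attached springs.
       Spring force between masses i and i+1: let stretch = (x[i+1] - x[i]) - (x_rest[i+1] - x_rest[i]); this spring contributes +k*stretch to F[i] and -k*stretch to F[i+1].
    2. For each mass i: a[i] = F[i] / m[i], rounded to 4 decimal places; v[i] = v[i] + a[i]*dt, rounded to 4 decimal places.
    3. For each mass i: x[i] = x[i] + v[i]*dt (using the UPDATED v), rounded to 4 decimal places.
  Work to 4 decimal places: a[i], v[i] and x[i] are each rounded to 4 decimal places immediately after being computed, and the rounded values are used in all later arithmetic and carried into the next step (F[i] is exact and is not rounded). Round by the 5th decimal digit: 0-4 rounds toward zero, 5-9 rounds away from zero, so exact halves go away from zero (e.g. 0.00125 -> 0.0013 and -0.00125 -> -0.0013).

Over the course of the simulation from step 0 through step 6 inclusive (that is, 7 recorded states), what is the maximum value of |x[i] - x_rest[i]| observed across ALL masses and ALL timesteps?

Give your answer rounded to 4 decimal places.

Step 0: x=[4.0000 4.0000 10.0000 10.0000] v=[0.0000 0.0000 0.0000 0.0000]
Step 1: x=[3.7600 4.4800 9.5200 10.2400] v=[-1.2000 2.4000 -2.4000 1.2000]
Step 2: x=[3.3376 5.3056 8.6944 10.6624] v=[-2.1120 4.1280 -4.1280 2.1120]
Step 3: x=[2.8326 6.2449 7.7551 11.1674] v=[-2.5248 4.6963 -4.6963 2.5248]
Step 4: x=[2.3606 7.0320 6.9680 11.6394] v=[-2.3599 3.9355 -3.9355 2.3599]
Step 5: x=[2.0223 7.4403 6.5597 11.9777] v=[-1.6913 2.0413 -2.0413 1.6913]
Step 6: x=[1.8775 7.3447 6.6553 12.1225] v=[-0.7241 -0.4781 0.4781 0.7241]
Max displacement = 2.4403

Answer: 2.4403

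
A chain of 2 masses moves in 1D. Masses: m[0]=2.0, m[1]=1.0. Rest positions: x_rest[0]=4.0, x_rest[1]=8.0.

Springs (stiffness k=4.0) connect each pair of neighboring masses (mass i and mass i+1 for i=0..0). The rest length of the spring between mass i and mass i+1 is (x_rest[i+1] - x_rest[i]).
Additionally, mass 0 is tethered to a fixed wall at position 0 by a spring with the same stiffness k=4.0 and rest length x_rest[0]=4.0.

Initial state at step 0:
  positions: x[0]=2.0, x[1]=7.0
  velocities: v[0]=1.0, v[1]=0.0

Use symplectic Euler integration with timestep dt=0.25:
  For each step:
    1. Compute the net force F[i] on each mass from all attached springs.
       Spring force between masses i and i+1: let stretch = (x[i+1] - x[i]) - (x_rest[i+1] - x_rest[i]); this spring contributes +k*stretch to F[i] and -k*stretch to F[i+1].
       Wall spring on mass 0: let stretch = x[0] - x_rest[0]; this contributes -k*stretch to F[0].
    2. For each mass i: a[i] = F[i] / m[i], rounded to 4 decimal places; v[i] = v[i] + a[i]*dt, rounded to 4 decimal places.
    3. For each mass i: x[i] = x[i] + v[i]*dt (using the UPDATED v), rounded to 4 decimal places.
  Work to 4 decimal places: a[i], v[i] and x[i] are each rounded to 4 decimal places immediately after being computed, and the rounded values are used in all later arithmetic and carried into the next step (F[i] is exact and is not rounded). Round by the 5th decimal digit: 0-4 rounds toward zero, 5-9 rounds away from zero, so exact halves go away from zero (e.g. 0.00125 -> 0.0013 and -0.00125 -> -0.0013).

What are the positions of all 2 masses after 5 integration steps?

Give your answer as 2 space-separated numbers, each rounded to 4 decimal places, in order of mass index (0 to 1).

Step 0: x=[2.0000 7.0000] v=[1.0000 0.0000]
Step 1: x=[2.6250 6.7500] v=[2.5000 -1.0000]
Step 2: x=[3.4375 6.4688] v=[3.2500 -1.1250]
Step 3: x=[4.1992 6.4297] v=[3.0469 -0.1563]
Step 4: x=[4.7149 6.8330] v=[2.0626 1.6132]
Step 5: x=[4.9060 7.7068] v=[0.7642 3.4951]

Answer: 4.9060 7.7068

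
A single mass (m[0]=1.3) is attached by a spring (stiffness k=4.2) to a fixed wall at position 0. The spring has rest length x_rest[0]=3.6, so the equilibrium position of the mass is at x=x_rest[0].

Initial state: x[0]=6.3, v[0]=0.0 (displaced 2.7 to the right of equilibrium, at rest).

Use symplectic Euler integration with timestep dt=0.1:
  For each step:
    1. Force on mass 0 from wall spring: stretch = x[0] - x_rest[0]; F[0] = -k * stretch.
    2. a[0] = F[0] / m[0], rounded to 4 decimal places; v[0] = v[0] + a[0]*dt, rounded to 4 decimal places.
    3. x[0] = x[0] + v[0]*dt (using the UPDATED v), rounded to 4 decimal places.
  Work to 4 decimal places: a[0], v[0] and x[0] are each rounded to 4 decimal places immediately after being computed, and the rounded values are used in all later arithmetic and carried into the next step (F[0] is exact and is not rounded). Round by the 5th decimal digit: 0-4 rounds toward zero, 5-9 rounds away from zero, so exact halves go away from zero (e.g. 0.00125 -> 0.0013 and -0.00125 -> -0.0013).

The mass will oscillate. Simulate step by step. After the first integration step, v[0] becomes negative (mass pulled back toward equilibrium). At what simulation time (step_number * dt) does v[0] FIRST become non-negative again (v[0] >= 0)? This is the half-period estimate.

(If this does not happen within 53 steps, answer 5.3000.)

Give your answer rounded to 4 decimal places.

Answer: 1.8000

Derivation:
Step 0: x=[6.3000] v=[0.0000]
Step 1: x=[6.2128] v=[-0.8723]
Step 2: x=[6.0412] v=[-1.7164]
Step 3: x=[5.7907] v=[-2.5051]
Step 4: x=[5.4694] v=[-3.2129]
Step 5: x=[5.0877] v=[-3.8169]
Step 6: x=[4.6580] v=[-4.2975]
Step 7: x=[4.1941] v=[-4.6393]
Step 8: x=[3.7110] v=[-4.8312]
Step 9: x=[3.2243] v=[-4.8671]
Step 10: x=[2.7497] v=[-4.7457]
Step 11: x=[2.3026] v=[-4.4710]
Step 12: x=[1.8974] v=[-4.0518]
Step 13: x=[1.5472] v=[-3.5017]
Step 14: x=[1.2634] v=[-2.8385]
Step 15: x=[1.0550] v=[-2.0836]
Step 16: x=[0.9289] v=[-1.2614]
Step 17: x=[0.8891] v=[-0.3984]
Step 18: x=[0.9368] v=[0.4774]
First v>=0 after going negative at step 18, time=1.8000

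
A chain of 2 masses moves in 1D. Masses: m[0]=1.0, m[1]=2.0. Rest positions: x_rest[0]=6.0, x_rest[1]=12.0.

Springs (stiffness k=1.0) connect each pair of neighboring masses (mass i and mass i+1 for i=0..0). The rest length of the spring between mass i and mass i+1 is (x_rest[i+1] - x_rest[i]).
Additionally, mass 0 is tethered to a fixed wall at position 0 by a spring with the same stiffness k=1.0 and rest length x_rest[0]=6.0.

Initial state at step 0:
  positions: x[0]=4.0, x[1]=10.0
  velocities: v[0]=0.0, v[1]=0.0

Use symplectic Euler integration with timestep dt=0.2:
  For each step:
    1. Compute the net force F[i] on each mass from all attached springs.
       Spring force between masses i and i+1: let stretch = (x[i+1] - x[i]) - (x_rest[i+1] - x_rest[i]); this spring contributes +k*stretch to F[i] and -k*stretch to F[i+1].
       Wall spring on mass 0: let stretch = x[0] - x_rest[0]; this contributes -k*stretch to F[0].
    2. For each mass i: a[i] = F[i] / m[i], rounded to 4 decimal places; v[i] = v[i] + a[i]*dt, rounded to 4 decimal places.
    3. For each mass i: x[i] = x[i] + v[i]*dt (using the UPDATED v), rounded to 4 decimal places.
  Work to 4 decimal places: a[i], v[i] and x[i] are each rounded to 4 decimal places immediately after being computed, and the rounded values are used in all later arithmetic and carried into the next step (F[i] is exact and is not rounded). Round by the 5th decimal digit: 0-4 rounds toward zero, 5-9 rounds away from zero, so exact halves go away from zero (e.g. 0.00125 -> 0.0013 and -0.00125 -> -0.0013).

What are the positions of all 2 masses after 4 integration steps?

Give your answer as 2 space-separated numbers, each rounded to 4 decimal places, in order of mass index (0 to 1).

Answer: 4.7080 10.0229

Derivation:
Step 0: x=[4.0000 10.0000] v=[0.0000 0.0000]
Step 1: x=[4.0800 10.0000] v=[0.4000 0.0000]
Step 2: x=[4.2336 10.0016] v=[0.7680 0.0080]
Step 3: x=[4.4486 10.0078] v=[1.0749 0.0312]
Step 4: x=[4.7080 10.0229] v=[1.2970 0.0753]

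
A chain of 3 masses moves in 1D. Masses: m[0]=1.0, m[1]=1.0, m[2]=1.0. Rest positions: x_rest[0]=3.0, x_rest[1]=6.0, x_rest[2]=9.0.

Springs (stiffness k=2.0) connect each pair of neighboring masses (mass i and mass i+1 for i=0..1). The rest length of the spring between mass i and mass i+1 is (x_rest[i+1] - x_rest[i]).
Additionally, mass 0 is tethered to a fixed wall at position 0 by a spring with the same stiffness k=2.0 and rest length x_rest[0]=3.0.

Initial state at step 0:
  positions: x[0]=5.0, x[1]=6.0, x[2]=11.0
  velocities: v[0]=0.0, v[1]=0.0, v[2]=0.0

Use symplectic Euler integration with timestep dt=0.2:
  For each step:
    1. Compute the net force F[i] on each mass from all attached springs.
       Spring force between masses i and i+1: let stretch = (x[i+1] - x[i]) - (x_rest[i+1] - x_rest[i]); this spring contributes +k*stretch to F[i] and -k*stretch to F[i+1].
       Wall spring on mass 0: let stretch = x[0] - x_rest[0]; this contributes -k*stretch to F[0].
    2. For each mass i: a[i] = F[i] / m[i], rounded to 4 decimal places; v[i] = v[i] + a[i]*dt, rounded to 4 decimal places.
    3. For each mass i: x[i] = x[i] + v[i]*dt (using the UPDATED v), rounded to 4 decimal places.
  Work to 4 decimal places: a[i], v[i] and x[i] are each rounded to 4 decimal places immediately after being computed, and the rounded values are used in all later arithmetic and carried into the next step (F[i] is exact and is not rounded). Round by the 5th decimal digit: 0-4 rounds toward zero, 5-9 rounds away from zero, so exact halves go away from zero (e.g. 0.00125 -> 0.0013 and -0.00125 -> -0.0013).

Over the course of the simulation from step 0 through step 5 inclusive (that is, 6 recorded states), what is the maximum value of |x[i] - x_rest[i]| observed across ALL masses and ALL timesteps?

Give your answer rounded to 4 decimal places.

Answer: 2.2698

Derivation:
Step 0: x=[5.0000 6.0000 11.0000] v=[0.0000 0.0000 0.0000]
Step 1: x=[4.6800 6.3200 10.8400] v=[-1.6000 1.6000 -0.8000]
Step 2: x=[4.1168 6.8704 10.5584] v=[-2.8160 2.7520 -1.4080]
Step 3: x=[3.4445 7.4956 10.2218] v=[-3.3613 3.1258 -1.6832]
Step 4: x=[2.8208 8.0148 9.9071] v=[-3.1187 2.5958 -1.5737]
Step 5: x=[2.3869 8.2698 9.6810] v=[-2.1694 1.2751 -1.1306]
Max displacement = 2.2698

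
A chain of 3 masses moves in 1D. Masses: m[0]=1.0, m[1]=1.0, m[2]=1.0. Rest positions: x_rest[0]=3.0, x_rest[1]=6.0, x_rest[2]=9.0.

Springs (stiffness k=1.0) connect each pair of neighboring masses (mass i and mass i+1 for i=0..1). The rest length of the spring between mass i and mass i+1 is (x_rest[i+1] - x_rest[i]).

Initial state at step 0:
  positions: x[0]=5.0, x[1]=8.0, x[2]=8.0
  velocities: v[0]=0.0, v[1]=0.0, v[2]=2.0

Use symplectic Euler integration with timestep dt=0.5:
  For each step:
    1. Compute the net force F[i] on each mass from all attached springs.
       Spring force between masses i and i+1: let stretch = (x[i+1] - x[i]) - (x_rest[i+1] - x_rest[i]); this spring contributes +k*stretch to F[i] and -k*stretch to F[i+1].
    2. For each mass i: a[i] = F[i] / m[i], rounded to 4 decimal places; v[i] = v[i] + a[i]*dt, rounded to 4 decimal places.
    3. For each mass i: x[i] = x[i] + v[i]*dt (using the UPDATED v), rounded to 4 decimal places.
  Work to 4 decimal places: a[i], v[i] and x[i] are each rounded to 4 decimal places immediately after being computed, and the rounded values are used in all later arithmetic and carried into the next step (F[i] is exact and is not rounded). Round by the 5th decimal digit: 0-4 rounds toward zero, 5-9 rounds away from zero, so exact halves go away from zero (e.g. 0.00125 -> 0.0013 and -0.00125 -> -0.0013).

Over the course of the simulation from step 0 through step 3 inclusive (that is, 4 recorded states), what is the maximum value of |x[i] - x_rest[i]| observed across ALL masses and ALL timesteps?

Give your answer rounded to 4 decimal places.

Answer: 3.9844

Derivation:
Step 0: x=[5.0000 8.0000 8.0000] v=[0.0000 0.0000 2.0000]
Step 1: x=[5.0000 7.2500 9.7500] v=[0.0000 -1.5000 3.5000]
Step 2: x=[4.8125 6.5625 11.6250] v=[-0.3750 -1.3750 3.7500]
Step 3: x=[4.3125 6.7032 12.9844] v=[-1.0000 0.2813 2.7188]
Max displacement = 3.9844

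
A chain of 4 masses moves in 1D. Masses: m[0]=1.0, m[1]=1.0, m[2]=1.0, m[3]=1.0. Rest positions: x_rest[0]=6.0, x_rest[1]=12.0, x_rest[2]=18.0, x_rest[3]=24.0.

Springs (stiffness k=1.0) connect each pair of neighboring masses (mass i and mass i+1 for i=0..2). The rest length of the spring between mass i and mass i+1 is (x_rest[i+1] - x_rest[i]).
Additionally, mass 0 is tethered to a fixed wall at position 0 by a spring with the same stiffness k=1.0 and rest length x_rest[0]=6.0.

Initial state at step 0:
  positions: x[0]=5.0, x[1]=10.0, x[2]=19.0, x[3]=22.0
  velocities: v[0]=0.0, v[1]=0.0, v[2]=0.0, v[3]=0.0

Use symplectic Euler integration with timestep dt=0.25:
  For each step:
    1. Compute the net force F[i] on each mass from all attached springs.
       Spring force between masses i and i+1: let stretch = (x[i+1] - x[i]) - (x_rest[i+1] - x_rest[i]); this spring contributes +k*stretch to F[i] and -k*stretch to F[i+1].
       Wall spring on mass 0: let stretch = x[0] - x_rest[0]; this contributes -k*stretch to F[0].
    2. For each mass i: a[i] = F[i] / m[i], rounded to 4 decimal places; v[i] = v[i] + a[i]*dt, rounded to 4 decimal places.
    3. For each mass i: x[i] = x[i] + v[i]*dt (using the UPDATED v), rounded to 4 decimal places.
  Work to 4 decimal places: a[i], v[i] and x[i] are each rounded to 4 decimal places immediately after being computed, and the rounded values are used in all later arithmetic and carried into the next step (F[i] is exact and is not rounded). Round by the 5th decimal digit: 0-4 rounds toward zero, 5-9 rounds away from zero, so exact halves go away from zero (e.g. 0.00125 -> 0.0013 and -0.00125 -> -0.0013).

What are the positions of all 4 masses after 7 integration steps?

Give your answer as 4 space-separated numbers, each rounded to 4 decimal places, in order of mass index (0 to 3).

Answer: 6.0575 12.2985 15.1895 24.0495

Derivation:
Step 0: x=[5.0000 10.0000 19.0000 22.0000] v=[0.0000 0.0000 0.0000 0.0000]
Step 1: x=[5.0000 10.2500 18.6250 22.1875] v=[0.0000 1.0000 -1.5000 0.7500]
Step 2: x=[5.0156 10.6953 17.9492 22.5274] v=[0.0625 1.7813 -2.7031 1.3594]
Step 3: x=[5.0727 11.2390 17.1062 22.9561] v=[0.2285 2.1749 -3.3720 1.7149]
Step 4: x=[5.1982 11.7640 16.2621 23.3942] v=[0.5019 2.1001 -3.3763 1.7524]
Step 5: x=[5.4092 12.1598 15.5827 23.7616] v=[0.8438 1.5832 -2.7178 1.4694]
Step 6: x=[5.7040 12.3476 15.2005 23.9928] v=[1.1792 0.7513 -1.5288 0.9247]
Step 7: x=[6.0575 12.2985 15.1895 24.0495] v=[1.4141 -0.1964 -0.0440 0.2266]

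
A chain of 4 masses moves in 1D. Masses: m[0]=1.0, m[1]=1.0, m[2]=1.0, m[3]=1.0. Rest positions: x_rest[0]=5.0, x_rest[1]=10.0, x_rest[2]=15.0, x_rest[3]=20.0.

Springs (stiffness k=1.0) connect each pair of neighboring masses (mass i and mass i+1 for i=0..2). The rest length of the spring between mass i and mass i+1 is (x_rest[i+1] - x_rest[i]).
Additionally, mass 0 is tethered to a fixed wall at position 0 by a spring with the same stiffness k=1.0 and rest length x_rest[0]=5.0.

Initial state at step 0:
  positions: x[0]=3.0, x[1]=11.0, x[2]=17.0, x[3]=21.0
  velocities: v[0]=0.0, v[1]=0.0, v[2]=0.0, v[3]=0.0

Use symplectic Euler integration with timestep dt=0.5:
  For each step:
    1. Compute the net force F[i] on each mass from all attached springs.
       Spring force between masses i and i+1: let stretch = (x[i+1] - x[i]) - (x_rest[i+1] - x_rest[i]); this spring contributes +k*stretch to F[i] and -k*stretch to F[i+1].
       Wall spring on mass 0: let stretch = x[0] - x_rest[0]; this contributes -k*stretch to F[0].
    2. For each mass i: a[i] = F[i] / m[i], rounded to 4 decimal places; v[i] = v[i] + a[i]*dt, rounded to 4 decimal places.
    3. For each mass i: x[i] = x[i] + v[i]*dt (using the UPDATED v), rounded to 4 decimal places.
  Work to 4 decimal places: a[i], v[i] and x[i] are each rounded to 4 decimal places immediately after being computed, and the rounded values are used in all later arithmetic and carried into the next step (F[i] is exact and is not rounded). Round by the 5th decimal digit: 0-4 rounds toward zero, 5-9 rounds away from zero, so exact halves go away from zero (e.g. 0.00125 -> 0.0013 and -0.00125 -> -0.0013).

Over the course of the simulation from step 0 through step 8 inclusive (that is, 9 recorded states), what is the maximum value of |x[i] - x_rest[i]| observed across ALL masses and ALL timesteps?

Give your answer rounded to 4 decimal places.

Answer: 2.3087

Derivation:
Step 0: x=[3.0000 11.0000 17.0000 21.0000] v=[0.0000 0.0000 0.0000 0.0000]
Step 1: x=[4.2500 10.5000 16.5000 21.2500] v=[2.5000 -1.0000 -1.0000 0.5000]
Step 2: x=[6.0000 9.9375 15.6875 21.5625] v=[3.5000 -1.1250 -1.6250 0.6250]
Step 3: x=[7.2344 9.8281 14.9063 21.6563] v=[2.4688 -0.2188 -1.5625 0.1875]
Step 4: x=[7.3087 10.3399 14.5430 21.3126] v=[0.1485 1.0235 -0.7266 -0.6875]
Step 5: x=[6.3136 11.1447 14.8214 20.5265] v=[-1.9903 1.6095 0.5567 -1.5723]
Step 6: x=[4.9478 11.6609 15.6069 19.5641] v=[-2.7316 1.0323 1.5709 -1.9249]
Step 7: x=[4.0233 11.4853 16.3952 18.8624] v=[-1.8490 -0.3513 1.5765 -1.4035]
Step 8: x=[3.9585 10.6716 16.5728 18.7939] v=[-0.1297 -1.6274 0.3552 -0.1371]
Max displacement = 2.3087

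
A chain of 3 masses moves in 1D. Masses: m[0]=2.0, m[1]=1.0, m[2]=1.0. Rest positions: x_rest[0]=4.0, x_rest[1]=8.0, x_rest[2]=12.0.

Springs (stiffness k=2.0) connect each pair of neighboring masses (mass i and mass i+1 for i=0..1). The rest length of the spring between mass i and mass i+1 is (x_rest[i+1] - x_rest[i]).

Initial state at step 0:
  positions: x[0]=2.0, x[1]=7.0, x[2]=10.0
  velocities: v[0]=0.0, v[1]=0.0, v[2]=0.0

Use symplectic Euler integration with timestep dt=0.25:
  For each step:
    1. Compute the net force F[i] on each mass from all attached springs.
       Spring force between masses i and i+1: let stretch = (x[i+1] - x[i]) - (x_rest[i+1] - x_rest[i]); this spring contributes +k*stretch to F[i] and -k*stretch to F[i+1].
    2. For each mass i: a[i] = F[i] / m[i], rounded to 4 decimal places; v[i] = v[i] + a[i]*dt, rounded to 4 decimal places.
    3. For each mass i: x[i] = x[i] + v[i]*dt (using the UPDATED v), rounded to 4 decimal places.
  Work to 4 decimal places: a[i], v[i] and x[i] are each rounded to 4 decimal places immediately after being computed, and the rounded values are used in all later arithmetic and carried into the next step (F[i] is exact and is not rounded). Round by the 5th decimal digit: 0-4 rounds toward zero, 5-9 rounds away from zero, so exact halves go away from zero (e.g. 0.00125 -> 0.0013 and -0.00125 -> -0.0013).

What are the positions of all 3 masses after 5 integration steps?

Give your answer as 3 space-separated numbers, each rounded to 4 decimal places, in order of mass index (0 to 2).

Answer: 2.4189 5.5133 10.6491

Derivation:
Step 0: x=[2.0000 7.0000 10.0000] v=[0.0000 0.0000 0.0000]
Step 1: x=[2.0625 6.7500 10.1250] v=[0.2500 -1.0000 0.5000]
Step 2: x=[2.1680 6.3359 10.3281] v=[0.4219 -1.6563 0.8125]
Step 3: x=[2.2840 5.8999 10.5322] v=[0.4639 -1.7442 0.8164]
Step 4: x=[2.3760 5.5909 10.6573] v=[0.3679 -1.2360 0.5003]
Step 5: x=[2.4189 5.5133 10.6491] v=[0.1716 -0.3103 -0.0329]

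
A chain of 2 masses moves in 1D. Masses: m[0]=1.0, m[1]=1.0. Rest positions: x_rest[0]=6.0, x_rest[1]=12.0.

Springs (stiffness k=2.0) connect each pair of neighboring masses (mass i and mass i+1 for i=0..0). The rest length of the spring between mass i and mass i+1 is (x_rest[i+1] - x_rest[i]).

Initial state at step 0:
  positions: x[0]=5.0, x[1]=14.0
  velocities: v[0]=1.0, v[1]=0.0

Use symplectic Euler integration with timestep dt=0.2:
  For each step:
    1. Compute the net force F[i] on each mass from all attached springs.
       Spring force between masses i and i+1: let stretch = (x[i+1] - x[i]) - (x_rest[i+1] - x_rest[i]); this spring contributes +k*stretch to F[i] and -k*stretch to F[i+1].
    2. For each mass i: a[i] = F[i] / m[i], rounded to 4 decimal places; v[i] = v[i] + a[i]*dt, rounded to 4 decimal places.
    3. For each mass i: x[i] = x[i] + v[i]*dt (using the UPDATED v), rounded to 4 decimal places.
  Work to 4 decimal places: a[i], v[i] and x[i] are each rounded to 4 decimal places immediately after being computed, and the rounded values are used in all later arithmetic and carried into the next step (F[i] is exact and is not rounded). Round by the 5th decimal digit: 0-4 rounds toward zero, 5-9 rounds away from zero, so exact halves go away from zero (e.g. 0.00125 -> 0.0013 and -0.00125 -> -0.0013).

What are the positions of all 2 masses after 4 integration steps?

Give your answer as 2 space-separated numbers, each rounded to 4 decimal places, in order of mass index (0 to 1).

Step 0: x=[5.0000 14.0000] v=[1.0000 0.0000]
Step 1: x=[5.4400 13.7600] v=[2.2000 -1.2000]
Step 2: x=[6.0656 13.3344] v=[3.1280 -2.1280]
Step 3: x=[6.7927 12.8073] v=[3.6355 -2.6355]
Step 4: x=[7.5210 12.2790] v=[3.6413 -2.6413]

Answer: 7.5210 12.2790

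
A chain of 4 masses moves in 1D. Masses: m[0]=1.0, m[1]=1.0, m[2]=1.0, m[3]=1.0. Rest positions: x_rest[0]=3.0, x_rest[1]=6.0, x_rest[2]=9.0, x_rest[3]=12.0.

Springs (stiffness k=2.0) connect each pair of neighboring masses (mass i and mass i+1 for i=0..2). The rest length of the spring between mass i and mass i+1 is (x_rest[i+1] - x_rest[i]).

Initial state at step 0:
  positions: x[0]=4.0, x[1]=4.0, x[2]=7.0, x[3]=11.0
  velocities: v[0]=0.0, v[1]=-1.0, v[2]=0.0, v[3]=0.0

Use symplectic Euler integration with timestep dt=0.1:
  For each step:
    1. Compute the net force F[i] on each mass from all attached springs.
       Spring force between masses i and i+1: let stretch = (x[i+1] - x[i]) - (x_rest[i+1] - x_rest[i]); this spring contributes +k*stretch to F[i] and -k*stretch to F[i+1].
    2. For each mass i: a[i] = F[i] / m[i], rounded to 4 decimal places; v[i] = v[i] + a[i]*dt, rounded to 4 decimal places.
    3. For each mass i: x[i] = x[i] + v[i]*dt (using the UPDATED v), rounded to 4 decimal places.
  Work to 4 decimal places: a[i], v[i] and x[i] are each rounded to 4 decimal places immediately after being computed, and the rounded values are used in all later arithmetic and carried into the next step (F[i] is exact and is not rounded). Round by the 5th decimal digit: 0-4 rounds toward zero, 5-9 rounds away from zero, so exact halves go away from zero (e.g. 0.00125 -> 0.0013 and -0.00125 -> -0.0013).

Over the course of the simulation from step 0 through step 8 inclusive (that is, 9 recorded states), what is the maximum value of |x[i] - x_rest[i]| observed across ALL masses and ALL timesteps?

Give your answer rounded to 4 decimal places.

Step 0: x=[4.0000 4.0000 7.0000 11.0000] v=[0.0000 -1.0000 0.0000 0.0000]
Step 1: x=[3.9400 3.9600 7.0200 10.9800] v=[-0.6000 -0.4000 0.2000 -0.2000]
Step 2: x=[3.8204 3.9808 7.0580 10.9408] v=[-1.1960 0.2080 0.3800 -0.3920]
Step 3: x=[3.6440 4.0599 7.1121 10.8839] v=[-1.7639 0.7914 0.5411 -0.5686]
Step 4: x=[3.4159 4.1918 7.1806 10.8116] v=[-2.2807 1.3187 0.6850 -0.7230]
Step 5: x=[3.1434 4.3679 7.2619 10.7267] v=[-2.7255 1.7613 0.8134 -0.8492]
Step 6: x=[2.8353 4.5774 7.3547 10.6325] v=[-3.0806 2.0952 0.9276 -0.9422]
Step 7: x=[2.5021 4.8076 7.4575 10.5327] v=[-3.3322 2.3022 1.0277 -0.9978]
Step 8: x=[2.1550 5.0447 7.5688 10.4314] v=[-3.4711 2.3711 1.1128 -1.0128]
Max displacement = 2.0400

Answer: 2.0400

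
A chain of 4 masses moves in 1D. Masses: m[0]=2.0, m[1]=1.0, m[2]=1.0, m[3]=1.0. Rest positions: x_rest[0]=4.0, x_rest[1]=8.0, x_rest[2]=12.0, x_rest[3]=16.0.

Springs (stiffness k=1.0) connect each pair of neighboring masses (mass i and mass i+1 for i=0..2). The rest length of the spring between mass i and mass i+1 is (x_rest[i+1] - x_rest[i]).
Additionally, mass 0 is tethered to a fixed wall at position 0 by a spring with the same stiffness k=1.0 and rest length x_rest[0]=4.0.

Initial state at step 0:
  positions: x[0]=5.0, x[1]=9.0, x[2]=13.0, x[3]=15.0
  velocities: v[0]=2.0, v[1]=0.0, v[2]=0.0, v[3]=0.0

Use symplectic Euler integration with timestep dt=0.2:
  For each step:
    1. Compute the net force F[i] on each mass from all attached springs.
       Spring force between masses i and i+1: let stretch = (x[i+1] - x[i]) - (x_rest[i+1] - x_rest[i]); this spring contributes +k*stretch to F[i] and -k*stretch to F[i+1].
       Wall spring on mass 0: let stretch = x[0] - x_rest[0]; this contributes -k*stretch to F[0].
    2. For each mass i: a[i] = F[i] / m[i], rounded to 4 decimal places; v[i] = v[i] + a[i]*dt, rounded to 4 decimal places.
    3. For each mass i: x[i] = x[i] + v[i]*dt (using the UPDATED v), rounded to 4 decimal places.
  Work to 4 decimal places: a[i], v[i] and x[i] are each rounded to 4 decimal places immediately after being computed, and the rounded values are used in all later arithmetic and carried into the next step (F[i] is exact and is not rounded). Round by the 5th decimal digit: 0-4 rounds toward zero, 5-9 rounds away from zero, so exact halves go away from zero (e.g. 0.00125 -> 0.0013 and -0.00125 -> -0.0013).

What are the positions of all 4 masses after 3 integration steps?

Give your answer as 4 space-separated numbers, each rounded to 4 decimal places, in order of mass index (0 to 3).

Answer: 6.0208 9.0428 12.5675 15.4486

Derivation:
Step 0: x=[5.0000 9.0000 13.0000 15.0000] v=[2.0000 0.0000 0.0000 0.0000]
Step 1: x=[5.3800 9.0000 12.9200 15.0800] v=[1.9000 0.0000 -0.4000 0.4000]
Step 2: x=[5.7248 9.0120 12.7696 15.2336] v=[1.7240 0.0600 -0.7520 0.7680]
Step 3: x=[6.0208 9.0428 12.5675 15.4486] v=[1.4802 0.1541 -1.0107 1.0752]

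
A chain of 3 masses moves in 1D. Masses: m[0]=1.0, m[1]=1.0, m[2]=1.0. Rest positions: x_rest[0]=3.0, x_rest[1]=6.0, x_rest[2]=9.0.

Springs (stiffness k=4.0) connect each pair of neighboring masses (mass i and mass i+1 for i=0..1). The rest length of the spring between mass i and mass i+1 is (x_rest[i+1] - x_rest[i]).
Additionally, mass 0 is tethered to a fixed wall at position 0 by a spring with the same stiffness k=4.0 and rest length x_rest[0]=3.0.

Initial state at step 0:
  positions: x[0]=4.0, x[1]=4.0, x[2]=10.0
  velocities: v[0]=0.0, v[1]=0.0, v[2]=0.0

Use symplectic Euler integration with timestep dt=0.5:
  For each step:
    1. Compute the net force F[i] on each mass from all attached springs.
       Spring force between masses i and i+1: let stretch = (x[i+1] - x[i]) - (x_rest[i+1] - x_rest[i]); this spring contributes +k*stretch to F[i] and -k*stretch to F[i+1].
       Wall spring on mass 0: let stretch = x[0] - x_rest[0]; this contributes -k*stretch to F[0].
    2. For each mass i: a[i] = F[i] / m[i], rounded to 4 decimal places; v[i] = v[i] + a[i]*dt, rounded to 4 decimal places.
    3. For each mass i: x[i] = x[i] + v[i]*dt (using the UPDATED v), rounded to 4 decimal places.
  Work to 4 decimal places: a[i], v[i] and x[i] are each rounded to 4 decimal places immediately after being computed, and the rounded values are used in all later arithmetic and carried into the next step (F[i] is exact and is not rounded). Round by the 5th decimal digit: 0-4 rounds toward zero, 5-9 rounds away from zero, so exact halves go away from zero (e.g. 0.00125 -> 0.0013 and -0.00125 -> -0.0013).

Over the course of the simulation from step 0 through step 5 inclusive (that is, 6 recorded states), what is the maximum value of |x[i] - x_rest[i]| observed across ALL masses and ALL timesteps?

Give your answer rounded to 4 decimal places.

Step 0: x=[4.0000 4.0000 10.0000] v=[0.0000 0.0000 0.0000]
Step 1: x=[0.0000 10.0000 7.0000] v=[-8.0000 12.0000 -6.0000]
Step 2: x=[6.0000 3.0000 10.0000] v=[12.0000 -14.0000 6.0000]
Step 3: x=[3.0000 6.0000 9.0000] v=[-6.0000 6.0000 -2.0000]
Step 4: x=[0.0000 9.0000 8.0000] v=[-6.0000 6.0000 -2.0000]
Step 5: x=[6.0000 2.0000 11.0000] v=[12.0000 -14.0000 6.0000]
Max displacement = 4.0000

Answer: 4.0000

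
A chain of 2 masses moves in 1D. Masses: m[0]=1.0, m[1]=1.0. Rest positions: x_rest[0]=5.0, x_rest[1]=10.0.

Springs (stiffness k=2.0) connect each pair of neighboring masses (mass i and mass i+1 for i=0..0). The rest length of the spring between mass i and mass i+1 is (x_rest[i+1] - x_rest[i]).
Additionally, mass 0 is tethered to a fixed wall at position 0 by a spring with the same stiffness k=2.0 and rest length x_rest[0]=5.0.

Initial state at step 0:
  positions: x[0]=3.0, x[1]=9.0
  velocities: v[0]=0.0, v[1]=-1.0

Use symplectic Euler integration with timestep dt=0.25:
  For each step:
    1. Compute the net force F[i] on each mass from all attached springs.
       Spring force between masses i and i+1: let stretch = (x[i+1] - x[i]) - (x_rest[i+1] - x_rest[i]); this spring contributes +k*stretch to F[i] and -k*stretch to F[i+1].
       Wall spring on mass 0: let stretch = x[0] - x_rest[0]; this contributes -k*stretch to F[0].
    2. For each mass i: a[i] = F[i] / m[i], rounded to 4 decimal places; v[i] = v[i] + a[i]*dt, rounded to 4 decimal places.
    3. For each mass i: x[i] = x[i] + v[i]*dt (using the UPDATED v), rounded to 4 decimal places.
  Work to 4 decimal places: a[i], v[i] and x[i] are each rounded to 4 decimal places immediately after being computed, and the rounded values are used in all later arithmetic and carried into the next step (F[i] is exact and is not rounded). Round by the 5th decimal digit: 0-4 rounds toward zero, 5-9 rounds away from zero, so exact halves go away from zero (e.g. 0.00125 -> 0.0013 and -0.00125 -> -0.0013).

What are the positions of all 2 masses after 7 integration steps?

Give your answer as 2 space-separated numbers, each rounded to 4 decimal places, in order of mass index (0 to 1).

Answer: 4.7639 9.1560

Derivation:
Step 0: x=[3.0000 9.0000] v=[0.0000 -1.0000]
Step 1: x=[3.3750 8.6250] v=[1.5000 -1.5000]
Step 2: x=[3.9844 8.2188] v=[2.4375 -1.6250]
Step 3: x=[4.6250 7.9083] v=[2.5625 -1.2422]
Step 4: x=[5.0979 7.8123] v=[1.8917 -0.3839]
Step 5: x=[5.2729 8.0020] v=[0.7000 0.7589]
Step 6: x=[5.1299 8.4756] v=[-0.5719 1.8944]
Step 7: x=[4.7639 9.1560] v=[-1.4640 2.7216]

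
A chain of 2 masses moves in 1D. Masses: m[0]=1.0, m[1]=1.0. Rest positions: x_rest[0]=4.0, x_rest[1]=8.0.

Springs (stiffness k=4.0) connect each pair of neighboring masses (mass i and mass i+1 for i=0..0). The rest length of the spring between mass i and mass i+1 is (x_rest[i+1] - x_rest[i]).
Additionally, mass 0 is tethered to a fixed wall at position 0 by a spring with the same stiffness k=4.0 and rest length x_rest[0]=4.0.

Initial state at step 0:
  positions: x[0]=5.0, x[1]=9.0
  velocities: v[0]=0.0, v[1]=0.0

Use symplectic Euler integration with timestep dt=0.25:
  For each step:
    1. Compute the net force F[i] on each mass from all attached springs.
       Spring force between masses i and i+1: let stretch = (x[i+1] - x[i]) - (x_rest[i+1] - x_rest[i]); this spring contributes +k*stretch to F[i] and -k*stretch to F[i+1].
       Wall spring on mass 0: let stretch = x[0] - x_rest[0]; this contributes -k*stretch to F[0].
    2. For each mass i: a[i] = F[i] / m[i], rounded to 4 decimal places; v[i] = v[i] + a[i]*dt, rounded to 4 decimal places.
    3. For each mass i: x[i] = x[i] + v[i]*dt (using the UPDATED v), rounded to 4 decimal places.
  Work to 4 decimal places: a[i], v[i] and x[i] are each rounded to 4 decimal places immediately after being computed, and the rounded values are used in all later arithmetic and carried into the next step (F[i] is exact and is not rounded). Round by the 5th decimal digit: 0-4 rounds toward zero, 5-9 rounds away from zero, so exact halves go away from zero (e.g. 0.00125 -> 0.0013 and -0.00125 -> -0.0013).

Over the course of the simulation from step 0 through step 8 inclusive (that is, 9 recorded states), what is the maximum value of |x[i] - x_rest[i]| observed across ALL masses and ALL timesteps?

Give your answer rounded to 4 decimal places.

Step 0: x=[5.0000 9.0000] v=[0.0000 0.0000]
Step 1: x=[4.7500 9.0000] v=[-1.0000 0.0000]
Step 2: x=[4.3750 8.9375] v=[-1.5000 -0.2500]
Step 3: x=[4.0469 8.7344] v=[-1.3125 -0.8125]
Step 4: x=[3.8789 8.3594] v=[-0.6719 -1.5000]
Step 5: x=[3.8613 7.8643] v=[-0.0703 -1.9805]
Step 6: x=[3.8792 7.3684] v=[0.0714 -1.9835]
Step 7: x=[3.7996 7.0002] v=[-0.3186 -1.4727]
Step 8: x=[3.5702 6.8319] v=[-0.9176 -0.6733]
Max displacement = 1.1681

Answer: 1.1681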